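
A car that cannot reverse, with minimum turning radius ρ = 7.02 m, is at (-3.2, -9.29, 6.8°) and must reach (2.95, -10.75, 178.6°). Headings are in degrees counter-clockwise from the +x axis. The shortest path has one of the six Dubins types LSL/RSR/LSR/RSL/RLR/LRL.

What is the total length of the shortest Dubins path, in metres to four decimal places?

47.0442 m

Let ψ = atan2(Δy, Δx) = atan2(-1.46, 6.15) = -13.3547° be the start→goal bearing.
Normalize: d = |goal − start| / ρ = 6.320926/7.02 = 0.900417, α = (θ_start − ψ) mod 360° = 20.1547° = 0.351766 rad, β = (θ_goal − ψ) mod 360° = 191.9547° = 3.350242 rad.
Common terms: sin α = 0.344556, cos α = 0.938766, sin β = -0.207138, cos β = -0.978312, cos(α−β) = -0.989776, d² = 0.810750. Work in radians in the unit-radius frame; every candidate has L = ρ·(t + p + q).
LSL: p² = 2 + d² − 2cos(α−β) + 2d(sin α − sin β) = 5.783813; p = √p² = 2.404956; φ = atan2(cos β − cos α, d + sin α − sin β) = -0.922537 rad; t = (φ − α) mod 2π = 5.008882 rad, q = (β − φ) mod 2π = 4.272779 rad → L = 7.02·(5.008882 + 2.404956 + 4.272779) = 7.02·11.686617 = 82.040050 m
RSR: p² = 2 + d² − 2cos(α−β) + 2d(sin β − sin α) = 3.796793; p = √p² = 1.948536; φ = atan2(cos α − cos β, d − sin α + sin β) = 1.390861 rad; t = (α − φ) mod 2π = 5.244091 rad, q = (φ − β) mod 2π = 4.323804 rad → L = 7.02·(5.244091 + 1.948536 + 4.323804) = 7.02·11.516431 = 80.845346 m
LSR: p² = d² − 2 + 2cos(α−β) + 2d(sin α + sin β) = -2.921336 < 0 → infeasible
RSL: p² = d² − 2 + 2cos(α−β) − 2d(sin α + sin β) = -3.416269 < 0 → infeasible
RLR: c = (6 − d² + 2cos(α−β) + 2d(sin α − sin β))/8 = 0.525401; p = 2π − arccos c = 5.265575 rad; φ = atan2(cos α − cos β, d − sin α + sin β) = 1.390861 rad; t = (α − φ + p/2) mod 2π = 1.593693 rad, q = (α − β − t + p) mod 2π = 0.673407 rad → L = 7.02·(1.593693 + 5.265575 + 0.673407) = 7.02·7.532675 = 52.879377 m
LRL: c = (6 − d² + 2cos(α−β) − 2d(sin α − sin β))/8 = 0.277023; p = 2π − arccos c = 4.993084 rad; φ = atan2(cos β − cos α, d + sin α − sin β) = -0.922537 rad; t = (φ − α + p/2) mod 2π = 1.222239 rad, q = (β − α − t + p) mod 2π = 0.486136 rad → L = 7.02·(1.222239 + 4.993084 + 0.486136) = 7.02·6.701458 = 47.044236 m
Shortest: LRL with L = 47.044236 m ≈ 47.0442 m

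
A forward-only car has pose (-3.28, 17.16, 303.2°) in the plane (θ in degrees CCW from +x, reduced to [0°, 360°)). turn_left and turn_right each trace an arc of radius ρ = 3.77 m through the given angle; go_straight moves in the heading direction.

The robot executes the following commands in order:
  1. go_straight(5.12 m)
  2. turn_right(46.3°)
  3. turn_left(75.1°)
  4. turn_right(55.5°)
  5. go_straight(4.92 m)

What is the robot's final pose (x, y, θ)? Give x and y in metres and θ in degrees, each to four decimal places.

(4.4756, -2.0165, 276.5000°)

set_pose: (x, y, θ) = (-3.2800, 17.1600, 303.2000°), ρ = 3.77
go_straight(5.12): x += 5.12·cos θ, y += 5.12·sin θ → (-0.4765, 12.8758, 303.2000°)
turn_right(46.3°): centre at ρ to the right, rotate −46.3° → (0.0408, 9.9570, 256.9000°)
turn_left(75.1°): centre at ρ to the left, rotate +75.1° → (1.9428, 5.7738, 332.0000°)
turn_right(55.5°): centre at ρ to the right, rotate −55.5° → (3.9187, 2.8719, 276.5000°)
go_straight(4.92): x += 4.92·cos θ, y += 4.92·sin θ → (4.4756, -2.0165, 276.5000°)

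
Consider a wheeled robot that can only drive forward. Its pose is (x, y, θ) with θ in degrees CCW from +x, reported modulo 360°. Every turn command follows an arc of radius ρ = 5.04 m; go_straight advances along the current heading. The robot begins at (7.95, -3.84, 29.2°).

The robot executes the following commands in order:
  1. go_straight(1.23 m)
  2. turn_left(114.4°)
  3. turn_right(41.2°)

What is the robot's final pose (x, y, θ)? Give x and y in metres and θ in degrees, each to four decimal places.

set_pose: (x, y, θ) = (7.9500, -3.8400, 29.2000°), ρ = 5.04
go_straight(1.23): x += 1.23·cos θ, y += 1.23·sin θ → (9.0237, -3.2399, 29.2000°)
turn_left(114.4°): centre at ρ to the left, rotate +114.4° → (9.5557, 5.2163, 143.6000°)
turn_right(41.2°): centre at ρ to the right, rotate −41.2° → (7.6241, 8.1907, 102.4000°)

(7.6241, 8.1907, 102.4000°)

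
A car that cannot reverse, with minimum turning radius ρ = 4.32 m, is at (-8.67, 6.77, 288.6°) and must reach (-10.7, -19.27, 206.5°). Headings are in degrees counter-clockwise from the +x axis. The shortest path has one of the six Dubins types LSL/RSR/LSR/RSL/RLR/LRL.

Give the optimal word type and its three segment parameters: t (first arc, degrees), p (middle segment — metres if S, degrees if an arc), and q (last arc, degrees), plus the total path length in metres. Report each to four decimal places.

Let ψ = atan2(Δy, Δx) = atan2(-26.04, -2.03) = -94.4576° be the start→goal bearing.
Normalize: d = |goal − start| / ρ = 26.119006/4.32 = 6.046066, α = (θ_start − ψ) mod 360° = 23.0576° = 0.402431 rad, β = (θ_goal − ψ) mod 360° = 300.9576° = 5.252701 rad.
Common terms: sin α = 0.391656, cos α = 0.920112, sin β = -0.857548, cos β = 0.514403, cos(α−β) = 0.137445, d² = 36.554918. Work in radians in the unit-radius frame; every candidate has L = ρ·(t + p + q).
LSL: p² = 2 + d² − 2cos(α−β) + 2d(sin α − sin β) = 53.385575; p = √p² = 7.306543; φ = atan2(cos β − cos α, d + sin α − sin β) = -0.055555 rad; t = (φ − α) mod 2π = 5.825199 rad, q = (β − φ) mod 2π = 5.308256 rad → L = 4.32·(5.825199 + 7.306543 + 5.308256) = 4.32·18.439999 = 79.660794 m
RSR: p² = 2 + d² − 2cos(α−β) + 2d(sin β − sin α) = 23.174483; p = √p² = 4.813988; φ = atan2(cos α − cos β, d − sin α + sin β) = 0.084377 rad; t = (α − φ) mod 2π = 0.318054 rad, q = (φ − β) mod 2π = 1.114861 rad → L = 4.32·(0.318054 + 4.813988 + 1.114861) = 4.32·6.246904 = 26.986623 m
LSR: p² = d² − 2 + 2cos(α−β) + 2d(sin α + sin β) = 29.196178; p = √p² = 5.403349; φ = atan2(−cos α − cos β, d + sin α + sin β) − atan2(−2, p) = 0.102879 rad; t = (φ − α) mod 2π = 5.983633 rad, q = (φ − β) mod 2π = 1.133363 rad → L = 4.32·(5.983633 + 5.403349 + 1.133363) = 4.32·12.520345 = 54.087892 m
RSL: p² = d² − 2 + 2cos(α−β) − 2d(sin α + sin β) = 40.463436; p = √p² = 6.361088; φ = atan2(cos α + cos β, d − sin α − sin β) − atan2(2, p) = -0.087799 rad; t = (α − φ) mod 2π = 0.490230 rad, q = (β − φ) mod 2π = 5.340500 rad → L = 4.32·(0.490230 + 6.361088 + 5.340500) = 4.32·12.191818 = 52.668653 m
RLR: c = (6 − d² + 2cos(α−β) + 2d(sin α − sin β))/8 = -1.896810, |c| > 1 → infeasible
LRL: c = (6 − d² + 2cos(α−β) − 2d(sin α − sin β))/8 = -5.673197, |c| > 1 → infeasible
Shortest: RSR with L = 26.986623 m ≈ 26.9866 m
Convert RSR to answer units (arcs ×180/π): t = 0.318054·180/π = 18.2231°, p = ρ·p = 4.32·4.813988 = 20.7964 m, q = 1.114861·180/π = 63.8769°, L = 26.9866 m.

RSR: t = 18.2231°, p = 20.7964 m, q = 63.8769°, L = 26.9866 m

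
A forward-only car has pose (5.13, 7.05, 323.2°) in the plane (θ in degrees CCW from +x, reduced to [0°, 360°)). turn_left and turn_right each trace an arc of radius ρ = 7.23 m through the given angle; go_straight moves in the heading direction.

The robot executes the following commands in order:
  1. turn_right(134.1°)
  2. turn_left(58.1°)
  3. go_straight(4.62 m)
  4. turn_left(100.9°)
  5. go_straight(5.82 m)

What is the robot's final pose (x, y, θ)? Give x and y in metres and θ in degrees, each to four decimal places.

set_pose: (x, y, θ) = (5.1300, 7.0500, 323.2000°), ρ = 7.23
turn_right(134.1°): centre at ρ to the right, rotate −134.1° → (1.9425, -5.8783, 189.1000°)
turn_left(58.1°): centre at ρ to the left, rotate +58.1° → (-3.5790, -10.2156, 247.2000°)
go_straight(4.62): x += 4.62·cos θ, y += 4.62·sin θ → (-5.3694, -14.4746, 247.2000°)
turn_left(100.9°): centre at ρ to the left, rotate +100.9° → (-0.1952, -24.3509, 348.1000°)
go_straight(5.82): x += 5.82·cos θ, y += 5.82·sin θ → (5.4998, -25.5510, 348.1000°)

(5.4998, -25.5510, 348.1000°)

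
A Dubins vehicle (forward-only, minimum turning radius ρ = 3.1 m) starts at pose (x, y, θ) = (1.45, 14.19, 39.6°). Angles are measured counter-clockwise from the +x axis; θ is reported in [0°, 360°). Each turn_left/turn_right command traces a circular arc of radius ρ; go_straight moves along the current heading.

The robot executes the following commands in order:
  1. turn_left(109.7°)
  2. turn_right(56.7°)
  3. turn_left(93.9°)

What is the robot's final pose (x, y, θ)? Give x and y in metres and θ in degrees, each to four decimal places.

set_pose: (x, y, θ) = (1.4500, 14.1900, 39.6000°), ρ = 3.1
turn_left(109.7°): centre at ρ to the left, rotate +109.7° → (1.0567, 19.2441, 149.3000°)
turn_right(56.7°): centre at ρ to the right, rotate −56.7° → (-0.4575, 21.7690, 92.6000°)
turn_left(93.9°): centre at ρ to the left, rotate +93.9° → (-3.9052, 24.7085, 186.5000°)

(-3.9052, 24.7085, 186.5000°)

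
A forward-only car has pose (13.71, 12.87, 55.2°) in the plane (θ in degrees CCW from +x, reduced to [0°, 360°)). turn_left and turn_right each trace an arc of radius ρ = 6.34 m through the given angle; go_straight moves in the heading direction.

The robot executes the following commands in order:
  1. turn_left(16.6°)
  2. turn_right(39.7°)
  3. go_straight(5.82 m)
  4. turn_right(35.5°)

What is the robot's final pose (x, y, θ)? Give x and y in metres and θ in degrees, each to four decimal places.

(25.8558, 21.9495, 356.6000°)

set_pose: (x, y, θ) = (13.7100, 12.8700, 55.2000°), ρ = 6.34
turn_left(16.6°): centre at ρ to the left, rotate +16.6° → (14.5267, 14.5081, 71.8000°)
turn_right(39.7°): centre at ρ to the right, rotate −39.7° → (17.1805, 17.8987, 32.1000°)
go_straight(5.82): x += 5.82·cos θ, y += 5.82·sin θ → (22.1107, 20.9914, 32.1000°)
turn_right(35.5°): centre at ρ to the right, rotate −35.5° → (25.8558, 21.9495, -3.4000° ≡ 356.6000°)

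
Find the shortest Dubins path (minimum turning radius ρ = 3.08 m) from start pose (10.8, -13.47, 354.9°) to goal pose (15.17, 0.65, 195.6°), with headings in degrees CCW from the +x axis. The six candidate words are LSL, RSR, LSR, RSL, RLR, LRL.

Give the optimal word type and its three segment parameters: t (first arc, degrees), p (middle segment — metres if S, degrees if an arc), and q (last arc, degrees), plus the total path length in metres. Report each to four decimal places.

LSL: t = 63.7570°, p = 9.4672 m, q = 136.9430°, L = 20.2561 m

Let ψ = atan2(Δy, Δx) = atan2(14.12, 4.37) = 72.8032° be the start→goal bearing.
Normalize: d = |goal − start| / ρ = 14.780775/3.08 = 4.798953, α = (θ_start − ψ) mod 360° = 282.0968° = 4.923518 rad, β = (θ_goal − ψ) mod 360° = 122.7968° = 2.143208 rad.
Common terms: sin α = -0.977795, cos α = 0.209564, sin β = 0.840597, cos β = -0.541661, cos(α−β) = -0.935444, d² = 23.029948. Work in radians in the unit-radius frame; every candidate has L = ρ·(t + p + q).
LSL: p² = 2 + d² − 2cos(α−β) + 2d(sin α − sin β) = 9.448081; p = √p² = 3.073773; φ = atan2(cos β − cos α, d + sin α − sin β) = -0.246899 rad; t = (φ − α) mod 2π = 1.112769 rad, q = (β − φ) mod 2π = 2.390107 rad → L = 3.08·(1.112769 + 3.073773 + 2.390107) = 3.08·6.576649 = 20.256078 m
RSR: p² = 2 + d² − 2cos(α−β) + 2d(sin β − sin α) = 44.353592; p = √p² = 6.659849; φ = atan2(cos α − cos β, d − sin α + sin β) = 0.113040 rad; t = (α − φ) mod 2π = 4.810478 rad, q = (φ − β) mod 2π = 4.253017 rad → L = 3.08·(4.810478 + 6.659849 + 4.253017) = 3.08·15.723344 = 48.427900 m
LSR: p² = d² − 2 + 2cos(α−β) + 2d(sin α + sin β) = 17.842247; p = √p² = 4.224008; φ = atan2(−cos α − cos β, d + sin α + sin β) − atan2(−2, p) = 0.513329 rad; t = (φ − α) mod 2π = 1.872997 rad, q = (φ − β) mod 2π = 4.653306 rad → L = 3.08·(1.872997 + 4.224008 + 4.653306) = 3.08·10.750312 = 33.110960 m
RSL: p² = d² − 2 + 2cos(α−β) − 2d(sin α + sin β) = 20.475873; p = √p² = 4.525027; φ = atan2(cos α + cos β, d − sin α − sin β) − atan2(2, p) = -0.483347 rad; t = (α − φ) mod 2π = 5.406865 rad, q = (β − φ) mod 2π = 2.626555 rad → L = 3.08·(5.406865 + 4.525027 + 2.626555) = 3.08·12.558447 = 38.680018 m
RLR: c = (6 − d² + 2cos(α−β) + 2d(sin α − sin β))/8 = -4.544199, |c| > 1 → infeasible
LRL: c = (6 − d² + 2cos(α−β) − 2d(sin α − sin β))/8 = -0.181010; p = 2π − arccos c = 4.530376 rad; φ = atan2(cos β − cos α, d + sin α − sin β) = -0.246899 rad; t = (φ − α + p/2) mod 2π = 3.377957 rad, q = (β − α − t + p) mod 2π = 4.655295 rad → L = 3.08·(3.377957 + 4.530376 + 4.655295) = 3.08·12.563627 = 38.695971 m
Shortest: LSL with L = 20.256078 m ≈ 20.2561 m
Convert LSL to answer units (arcs ×180/π): t = 1.112769·180/π = 63.7570°, p = ρ·p = 3.08·3.073773 = 9.4672 m, q = 2.390107·180/π = 136.9430°, L = 20.2561 m.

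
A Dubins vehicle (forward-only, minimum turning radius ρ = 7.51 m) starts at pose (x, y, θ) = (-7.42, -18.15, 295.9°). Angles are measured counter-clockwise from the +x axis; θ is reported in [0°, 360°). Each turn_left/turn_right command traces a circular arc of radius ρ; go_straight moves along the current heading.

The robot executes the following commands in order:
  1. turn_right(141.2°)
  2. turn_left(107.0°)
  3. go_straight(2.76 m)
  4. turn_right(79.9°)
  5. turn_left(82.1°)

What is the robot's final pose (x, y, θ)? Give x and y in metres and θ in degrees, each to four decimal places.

(-42.8514, -49.7871, 263.9000°)

set_pose: (x, y, θ) = (-7.4200, -18.1500, 295.9000°), ρ = 7.51
turn_right(141.2°): centre at ρ to the right, rotate −141.2° → (-17.3851, -28.2200, 154.7000°)
turn_left(107.0°): centre at ρ to the left, rotate +107.0° → (-28.0259, -33.9256, 261.7000°)
go_straight(2.76): x += 2.76·cos θ, y += 2.76·sin θ → (-28.4244, -36.6567, 261.7000°)
turn_right(79.9°): centre at ρ to the right, rotate −79.9° → (-35.6198, -43.0789, 181.8000°)
turn_left(82.1°): centre at ρ to the left, rotate +82.1° → (-42.8514, -49.7871, 263.9000°)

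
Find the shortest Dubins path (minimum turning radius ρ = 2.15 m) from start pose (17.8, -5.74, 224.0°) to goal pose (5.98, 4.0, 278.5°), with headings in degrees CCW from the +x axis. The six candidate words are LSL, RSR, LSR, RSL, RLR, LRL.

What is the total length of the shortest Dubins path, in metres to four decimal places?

Let ψ = atan2(Δy, Δx) = atan2(9.74, -11.82) = 140.5106° be the start→goal bearing.
Normalize: d = |goal − start| / ρ = 15.316005/2.15 = 7.123723, α = (θ_start − ψ) mod 360° = 83.4894° = 1.457166 rad, β = (θ_goal − ψ) mod 360° = 137.9894° = 2.408370 rad.
Common terms: sin α = 0.993551, cos α = 0.113386, sin β = 0.669267, cos β = -0.743022, cos(α−β) = 0.580703, d² = 50.747431. Work in radians in the unit-radius frame; every candidate has L = ρ·(t + p + q).
LSL: p² = 2 + d² − 2cos(α−β) + 2d(sin α − sin β) = 56.206237; p = √p² = 7.497082; φ = atan2(cos β − cos α, d + sin α − sin β) = -0.114482 rad; t = (φ − α) mod 2π = 4.711538 rad, q = (β − φ) mod 2π = 2.522852 rad → L = 2.15·(4.711538 + 7.497082 + 2.522852) = 2.15·14.731472 = 31.672664 m
RSR: p² = 2 + d² − 2cos(α−β) + 2d(sin β − sin α) = 46.965813; p = √p² = 6.853161; φ = atan2(cos α − cos β, d − sin α + sin β) = 0.125293 rad; t = (α − φ) mod 2π = 1.331873 rad, q = (φ − β) mod 2π = 4.000108 rad → L = 2.15·(1.331873 + 6.853161 + 4.000108) = 2.15·12.185142 = 26.198055 m
LSR: p² = d² − 2 + 2cos(α−β) + 2d(sin α + sin β) = 73.599754; p = √p² = 8.579030; φ = atan2(−cos α − cos β, d + sin α + sin β) − atan2(−2, p) = 0.300573 rad; t = (φ − α) mod 2π = 5.126592 rad, q = (φ − β) mod 2π = 4.175388 rad → L = 2.15·(5.126592 + 8.579030 + 4.175388) = 2.15·17.881010 = 38.444171 m
RSL: p² = d² − 2 + 2cos(α−β) − 2d(sin α + sin β) = 26.217920; p = √p² = 5.120344; φ = atan2(cos α + cos β, d − sin α − sin β) − atan2(2, p) = -0.487168 rad; t = (α − φ) mod 2π = 1.944333 rad, q = (β − φ) mod 2π = 2.895538 rad → L = 2.15·(1.944333 + 5.120344 + 2.895538) = 2.15·9.960215 = 21.414462 m
RLR: c = (6 − d² + 2cos(α−β) + 2d(sin α − sin β))/8 = -4.870727, |c| > 1 → infeasible
LRL: c = (6 − d² + 2cos(α−β) − 2d(sin α − sin β))/8 = -6.025780, |c| > 1 → infeasible
Shortest: RSL with L = 21.414462 m ≈ 21.4145 m

21.4145 m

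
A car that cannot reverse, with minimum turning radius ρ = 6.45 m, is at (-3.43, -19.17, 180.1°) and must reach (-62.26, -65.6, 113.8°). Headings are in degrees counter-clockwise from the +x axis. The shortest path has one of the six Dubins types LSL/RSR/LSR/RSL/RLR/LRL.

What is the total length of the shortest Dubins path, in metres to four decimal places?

81.4646 m

Let ψ = atan2(Δy, Δx) = atan2(-46.43, -58.83) = -141.7187° be the start→goal bearing.
Normalize: d = |goal − start| / ρ = 74.944738/6.45 = 11.619339, α = (θ_start − ψ) mod 360° = 321.8187° = 5.616796 rad, β = (θ_goal − ψ) mod 360° = 255.5187° = 4.459642 rad.
Common terms: sin α = -0.618152, cos α = 0.786058, sin β = -0.968229, cos β = -0.250064, cos(α−β) = 0.401948, d² = 135.009045. Work in radians in the unit-radius frame; every candidate has L = ρ·(t + p + q).
LSL: p² = 2 + d² − 2cos(α−β) + 2d(sin α − sin β) = 144.340478; p = √p² = 12.014178; φ = atan2(cos β − cos α, d + sin α − sin β) = -0.086349 rad; t = (φ − α) mod 2π = 0.580041 rad, q = (β − φ) mod 2π = 4.545991 rad → L = 6.45·(0.580041 + 12.014178 + 4.545991) = 6.45·17.140210 = 110.554356 m
RSR: p² = 2 + d² − 2cos(α−β) + 2d(sin β − sin α) = 128.069821; p = √p² = 11.316794; φ = atan2(cos α − cos β, d − sin α + sin β) = 0.091685 rad; t = (α − φ) mod 2π = 5.525111 rad, q = (φ − β) mod 2π = 1.915228 rad → L = 6.45·(5.525111 + 11.316794 + 1.915228) = 6.45·18.757132 = 120.983504 m
LSR: p² = d² − 2 + 2cos(α−β) + 2d(sin α + sin β) = 96.947534; p = √p² = 9.846194; φ = atan2(−cos α − cos β, d + sin α + sin β) − atan2(−2, p) = 0.147025 rad; t = (φ − α) mod 2π = 0.813415 rad, q = (φ − β) mod 2π = 1.970568 rad → L = 6.45·(0.813415 + 9.846194 + 1.970568) = 6.45·12.630177 = 81.464642 m
RSL: p² = d² − 2 + 2cos(α−β) − 2d(sin α + sin β) = 170.678347; p = √p² = 13.064392; φ = atan2(cos α + cos β, d − sin α − sin β) − atan2(2, p) = -0.111343 rad; t = (α − φ) mod 2π = 5.728138 rad, q = (β − φ) mod 2π = 4.570985 rad → L = 6.45·(5.728138 + 13.064392 + 4.570985) = 6.45·23.363516 = 150.694676 m
RLR: c = (6 − d² + 2cos(α−β) + 2d(sin α − sin β))/8 = -15.008728, |c| > 1 → infeasible
LRL: c = (6 − d² + 2cos(α−β) − 2d(sin α − sin β))/8 = -17.042560, |c| > 1 → infeasible
Shortest: LSR with L = 81.464642 m ≈ 81.4646 m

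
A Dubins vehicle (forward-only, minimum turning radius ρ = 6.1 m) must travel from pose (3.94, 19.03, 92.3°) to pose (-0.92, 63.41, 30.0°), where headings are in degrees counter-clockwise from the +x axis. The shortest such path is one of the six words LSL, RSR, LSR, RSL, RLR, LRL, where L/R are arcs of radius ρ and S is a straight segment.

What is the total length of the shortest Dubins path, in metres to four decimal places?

Let ψ = atan2(Δy, Δx) = atan2(44.38, -4.86) = 96.2495° be the start→goal bearing.
Normalize: d = |goal − start| / ρ = 44.645313/6.1 = 7.318904, α = (θ_start − ψ) mod 360° = 356.0505° = 6.214254 rad, β = (θ_goal − ψ) mod 360° = 293.7505° = 5.126914 rad.
Common terms: sin α = -0.068877, cos α = 0.997625, sin β = -0.915308, cos β = 0.402755, cos(α−β) = 0.464842, d² = 53.566353. Work in radians in the unit-radius frame; every candidate has L = ρ·(t + p + q).
LSL: p² = 2 + d² − 2cos(α−β) + 2d(sin α − sin β) = 67.026561; p = √p² = 8.186975; φ = atan2(cos β − cos α, d + sin α − sin β) = -0.072725 rad; t = (φ − α) mod 2π = 6.279392 rad, q = (β − φ) mod 2π = 5.199638 rad → L = 6.1·(6.279392 + 8.186975 + 5.199638) = 6.1·19.666006 = 119.962634 m
RSR: p² = 2 + d² − 2cos(α−β) + 2d(sin β − sin α) = 42.246777; p = √p² = 6.499752; φ = atan2(cos α − cos β, d − sin α + sin β) = 0.091650 rad; t = (α − φ) mod 2π = 6.122603 rad, q = (φ − β) mod 2π = 1.247922 rad → L = 6.1·(6.122603 + 6.499752 + 1.247922) = 6.1·13.870277 = 84.608693 m
LSR: p² = d² − 2 + 2cos(α−β) + 2d(sin α + sin β) = 38.089728; p = √p² = 6.171688; φ = atan2(−cos α − cos β, d + sin α + sin β) − atan2(−2, p) = 0.095817 rad; t = (φ − α) mod 2π = 0.164748 rad, q = (φ − β) mod 2π = 1.252088 rad → L = 6.1·(0.164748 + 6.171688 + 1.252088) = 6.1·7.588524 = 46.289998 m
RSL: p² = d² − 2 + 2cos(α−β) − 2d(sin α + sin β) = 66.902346; p = √p² = 8.179385; φ = atan2(cos α + cos β, d − sin α − sin β) − atan2(2, p) = -0.072726 rad; t = (α − φ) mod 2π = 0.003795 rad, q = (β − φ) mod 2π = 5.199640 rad → L = 6.1·(0.003795 + 8.179385 + 5.199640) = 6.1·13.382820 = 81.635204 m
RLR: c = (6 − d² + 2cos(α−β) + 2d(sin α − sin β))/8 = -4.280847, |c| > 1 → infeasible
LRL: c = (6 − d² + 2cos(α−β) − 2d(sin α − sin β))/8 = -7.378320, |c| > 1 → infeasible
Shortest: LSR with L = 46.289998 m ≈ 46.2900 m

46.2900 m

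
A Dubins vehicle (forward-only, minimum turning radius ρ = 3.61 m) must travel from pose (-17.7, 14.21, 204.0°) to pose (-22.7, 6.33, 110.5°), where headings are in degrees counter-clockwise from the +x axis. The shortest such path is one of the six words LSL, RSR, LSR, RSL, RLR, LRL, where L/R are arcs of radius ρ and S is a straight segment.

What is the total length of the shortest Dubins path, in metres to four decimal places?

26.2453 m

Let ψ = atan2(Δy, Δx) = atan2(-7.88, -5.00) = -122.3959° be the start→goal bearing.
Normalize: d = |goal − start| / ρ = 9.332438/3.61 = 2.585163, α = (θ_start − ψ) mod 360° = 326.3959° = 5.696682 rad, β = (θ_goal − ψ) mod 360° = 232.8959° = 4.064799 rad.
Common terms: sin α = -0.553452, cos α = 0.832881, sin β = -0.797540, cos β = -0.603266, cos(α−β) = -0.061049, d² = 6.683067. Work in radians in the unit-radius frame; every candidate has L = ρ·(t + p + q).
LSL: p² = 2 + d² − 2cos(α−β) + 2d(sin α − sin β) = 10.067181; p = √p² = 3.172882; φ = atan2(cos β − cos α, d + sin α − sin β) = -0.469714 rad; t = (φ − α) mod 2π = 0.116789 rad, q = (β − φ) mod 2π = 4.534514 rad → L = 3.61·(0.116789 + 3.172882 + 4.534514) = 3.61·7.824185 = 28.245306 m
RSR: p² = 2 + d² − 2cos(α−β) + 2d(sin β − sin α) = 7.543148; p = √p² = 2.746479; φ = atan2(cos α − cos β, d − sin α + sin β) = 0.550255 rad; t = (α − φ) mod 2π = 5.146427 rad, q = (φ − β) mod 2π = 2.768641 rad → L = 3.61·(5.146427 + 2.746479 + 2.768641) = 3.61·10.661547 = 38.488186 m
LSR: p² = d² − 2 + 2cos(α−β) + 2d(sin α + sin β) = -2.424099 < 0 → infeasible
RSL: p² = d² − 2 + 2cos(α−β) − 2d(sin α + sin β) = 11.546039; p = √p² = 3.397946; φ = atan2(cos α + cos β, d − sin α − sin β) − atan2(2, p) = -0.473719 rad; t = (α − φ) mod 2π = 6.170402 rad, q = (β − φ) mod 2π = 4.538519 rad → L = 3.61·(6.170402 + 3.397946 + 4.538519) = 3.61·14.106867 = 50.925788 m
RLR: c = (6 − d² + 2cos(α−β) + 2d(sin α − sin β))/8 = 0.057107; p = 2π − arccos c = 4.769527 rad; φ = atan2(cos α − cos β, d − sin α + sin β) = 0.550255 rad; t = (α − φ + p/2) mod 2π = 1.248005 rad, q = (α − β − t + p) mod 2π = 5.153404 rad → L = 3.61·(1.248005 + 4.769527 + 5.153404) = 3.61·11.170936 = 40.327079 m
LRL: c = (6 − d² + 2cos(α−β) − 2d(sin α − sin β))/8 = -0.258398; p = 2π − arccos c = 4.451026 rad; φ = atan2(cos β − cos α, d + sin α − sin β) = -0.469714 rad; t = (φ − α + p/2) mod 2π = 2.342302 rad, q = (β − α − t + p) mod 2π = 0.476841 rad → L = 3.61·(2.342302 + 4.451026 + 0.476841) = 3.61·7.270169 = 26.245310 m
Shortest: LRL with L = 26.245310 m ≈ 26.2453 m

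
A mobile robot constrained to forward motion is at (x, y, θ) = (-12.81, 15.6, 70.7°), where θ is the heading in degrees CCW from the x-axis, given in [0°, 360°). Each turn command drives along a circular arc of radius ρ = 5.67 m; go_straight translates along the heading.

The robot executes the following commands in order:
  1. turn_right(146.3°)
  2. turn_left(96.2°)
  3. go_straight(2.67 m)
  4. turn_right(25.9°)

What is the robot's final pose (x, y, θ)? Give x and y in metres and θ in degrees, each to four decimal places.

(10.5380, 12.5164, 354.7000°)

set_pose: (x, y, θ) = (-12.8100, 15.6000, 70.7000°), ρ = 5.67
turn_right(146.3°): centre at ρ to the right, rotate −146.3° → (-1.9668, 15.1361, -75.6000° ≡ 284.4000°)
turn_left(96.2°): centre at ρ to the left, rotate +96.2° → (5.5200, 11.2387, 380.6000° ≡ 20.6000°)
go_straight(2.67): x += 2.67·cos θ, y += 2.67·sin θ → (8.0193, 12.1781, 20.6000°)
turn_right(25.9°): centre at ρ to the right, rotate −25.9° → (10.5380, 12.5164, -5.3000° ≡ 354.7000°)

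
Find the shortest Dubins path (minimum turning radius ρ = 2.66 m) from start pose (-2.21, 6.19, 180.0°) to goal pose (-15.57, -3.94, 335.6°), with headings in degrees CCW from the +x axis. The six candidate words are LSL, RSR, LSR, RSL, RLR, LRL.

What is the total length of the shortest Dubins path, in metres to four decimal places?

Let ψ = atan2(Δy, Δx) = atan2(-10.13, -13.36) = -142.8294° be the start→goal bearing.
Normalize: d = |goal − start| / ρ = 16.766231/2.66 = 6.303094, α = (θ_start − ψ) mod 360° = 322.8294° = 5.634436 rad, β = (θ_goal − ψ) mod 360° = 118.4294° = 2.066983 rad.
Common terms: sin α = -0.604191, cos α = 0.796840, sin β = 0.879405, cos β = -0.476075, cos(α−β) = -0.910684, d² = 39.728998. Work in radians in the unit-radius frame; every candidate has L = ρ·(t + p + q).
LSL: p² = 2 + d² − 2cos(α−β) + 2d(sin α − sin β) = 24.847884; p = √p² = 4.984765; φ = atan2(cos β − cos α, d + sin α − sin β) = -0.258221 rad; t = (φ − α) mod 2π = 0.390529 rad, q = (β − φ) mod 2π = 2.325204 rad → L = 2.66·(0.390529 + 4.984765 + 2.325204) = 2.66·7.700497 = 20.483323 m
RSR: p² = 2 + d² − 2cos(α−β) + 2d(sin β − sin α) = 62.252847; p = √p² = 7.890047; φ = atan2(cos α − cos β, d − sin α + sin β) = 0.162040 rad; t = (α − φ) mod 2π = 5.472396 rad, q = (φ − β) mod 2π = 4.378243 rad → L = 2.66·(5.472396 + 7.890047 + 4.378243) = 2.66·17.740686 = 47.190224 m
LSR: p² = d² − 2 + 2cos(α−β) + 2d(sin α + sin β) = 39.377030; p = √p² = 6.275112; φ = atan2(−cos α − cos β, d + sin α + sin β) − atan2(−2, p) = 0.259819 rad; t = (φ − α) mod 2π = 0.908568 rad, q = (φ − β) mod 2π = 4.476021 rad → L = 2.66·(0.908568 + 6.275112 + 4.476021) = 2.66·11.659702 = 31.014806 m
RSL: p² = d² − 2 + 2cos(α−β) − 2d(sin α + sin β) = 32.438232; p = √p² = 5.695457; φ = atan2(cos α + cos β, d − sin α − sin β) − atan2(2, p) = -0.284542 rad; t = (α − φ) mod 2π = 5.918977 rad, q = (β − φ) mod 2π = 2.351524 rad → L = 2.66·(5.918977 + 5.695457 + 2.351524) = 2.66·13.965959 = 37.149451 m
RLR: c = (6 − d² + 2cos(α−β) + 2d(sin α − sin β))/8 = -6.781606, |c| > 1 → infeasible
LRL: c = (6 − d² + 2cos(α−β) − 2d(sin α − sin β))/8 = -2.105985, |c| > 1 → infeasible
Shortest: LSL with L = 20.483323 m ≈ 20.4833 m

20.4833 m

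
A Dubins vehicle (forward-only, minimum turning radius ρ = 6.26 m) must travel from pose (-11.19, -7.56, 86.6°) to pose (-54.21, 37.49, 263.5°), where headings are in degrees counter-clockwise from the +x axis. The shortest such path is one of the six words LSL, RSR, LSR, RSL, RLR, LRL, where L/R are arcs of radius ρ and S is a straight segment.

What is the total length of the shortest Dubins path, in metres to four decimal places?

Let ψ = atan2(Δy, Δx) = atan2(45.05, -43.02) = 133.6796° be the start→goal bearing.
Normalize: d = |goal − start| / ρ = 62.291435/6.26 = 9.950708, α = (θ_start − ψ) mod 360° = 312.9204° = 5.461492 rad, β = (θ_goal − ψ) mod 360° = 129.8204° = 2.265794 rad.
Common terms: sin α = -0.732300, cos α = 0.680982, sin β = 0.768055, cos β = -0.640384, cos(α−β) = -0.998537, d² = 99.016600. Work in radians in the unit-radius frame; every candidate has L = ρ·(t + p + q).
LSL: p² = 2 + d² − 2cos(α−β) + 2d(sin α − sin β) = 73.154473; p = √p² = 8.553039; φ = atan2(cos β − cos α, d + sin α − sin β) = -0.155112 rad; t = (φ − α) mod 2π = 0.666582 rad, q = (β − φ) mod 2π = 2.420906 rad → L = 6.26·(0.666582 + 8.553039 + 2.420906) = 6.26·11.640526 = 72.869694 m
RSR: p² = 2 + d² − 2cos(α−β) + 2d(sin β − sin α) = 132.872873; p = √p² = 11.527050; φ = atan2(cos α − cos β, d − sin α + sin β) = 0.114884 rad; t = (α − φ) mod 2π = 5.346607 rad, q = (φ − β) mod 2π = 4.132276 rad → L = 6.26·(5.346607 + 11.527050 + 4.132276) = 6.26·21.005933 = 131.497139 m
LSR: p² = d² − 2 + 2cos(α−β) + 2d(sin α + sin β) = 95.731103; p = √p² = 9.784227; φ = atan2(−cos α − cos β, d + sin α + sin β) − atan2(−2, p) = 0.197568 rad; t = (φ − α) mod 2π = 1.019261 rad, q = (φ − β) mod 2π = 4.214959 rad → L = 6.26·(1.019261 + 9.784227 + 4.214959) = 6.26·15.018448 = 94.015482 m
RSL: p² = d² − 2 + 2cos(α−β) − 2d(sin α + sin β) = 94.307949; p = √p² = 9.711228; φ = atan2(cos α + cos β, d − sin α − sin β) − atan2(2, p) = -0.199013 rad; t = (α − φ) mod 2π = 5.660504 rad, q = (β − φ) mod 2π = 2.464807 rad → L = 6.26·(5.660504 + 9.711228 + 2.464807) = 6.26·17.836539 = 111.656735 m
RLR: c = (6 − d² + 2cos(α−β) + 2d(sin α − sin β))/8 = -15.609109, |c| > 1 → infeasible
LRL: c = (6 − d² + 2cos(α−β) − 2d(sin α − sin β))/8 = -8.144309, |c| > 1 → infeasible
Shortest: LSL with L = 72.869694 m ≈ 72.8697 m

72.8697 m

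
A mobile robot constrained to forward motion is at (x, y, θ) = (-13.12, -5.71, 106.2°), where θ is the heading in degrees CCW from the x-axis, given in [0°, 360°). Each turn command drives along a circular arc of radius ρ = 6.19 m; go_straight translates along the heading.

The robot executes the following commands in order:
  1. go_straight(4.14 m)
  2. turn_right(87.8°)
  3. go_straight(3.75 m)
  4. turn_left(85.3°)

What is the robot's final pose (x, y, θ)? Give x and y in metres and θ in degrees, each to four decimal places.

(-2.6664, 14.3894, 103.7000°)

set_pose: (x, y, θ) = (-13.1200, -5.7100, 106.2000°), ρ = 6.19
go_straight(4.14): x += 4.14·cos θ, y += 4.14·sin θ → (-14.2750, -1.7344, 106.2000°)
turn_right(87.8°): centre at ρ to the right, rotate −87.8° → (-10.2847, 5.8661, 18.4000°)
go_straight(3.75): x += 3.75·cos θ, y += 3.75·sin θ → (-6.7264, 7.0498, 18.4000°)
turn_left(85.3°): centre at ρ to the left, rotate +85.3° → (-2.6664, 14.3894, 103.7000°)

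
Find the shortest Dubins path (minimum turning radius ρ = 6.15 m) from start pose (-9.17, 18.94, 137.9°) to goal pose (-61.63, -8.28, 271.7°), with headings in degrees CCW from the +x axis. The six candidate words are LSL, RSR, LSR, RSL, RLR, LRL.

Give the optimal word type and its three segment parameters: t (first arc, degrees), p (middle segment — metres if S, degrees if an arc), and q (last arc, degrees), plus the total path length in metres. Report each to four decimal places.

LSL: t = 70.1442°, p = 47.8023 m, q = 63.6558°, L = 62.1641 m

Let ψ = atan2(Δy, Δx) = atan2(-27.22, -52.46) = -152.5765° be the start→goal bearing.
Normalize: d = |goal − start| / ρ = 59.101438/6.15 = 9.609990, α = (θ_start − ψ) mod 360° = 290.4765° = 5.069771 rad, β = (θ_goal − ψ) mod 360° = 64.2765° = 1.121836 rad.
Common terms: sin α = -0.936816, cos α = 0.349823, sin β = 0.900899, cos β = 0.434029, cos(α−β) = -0.692143, d² = 92.351907. Work in radians in the unit-radius frame; every candidate has L = ρ·(t + p + q).
LSL: p² = 2 + d² − 2cos(α−β) + 2d(sin α − sin β) = 60.415352; p = √p² = 7.772731; φ = atan2(cos β − cos α, d + sin α − sin β) = 0.010834 rad; t = (φ − α) mod 2π = 1.224248 rad, q = (β − φ) mod 2π = 1.111003 rad → L = 6.15·(1.224248 + 7.772731 + 1.111003) = 6.15·10.107982 = 62.164088 m
RSR: p² = 2 + d² − 2cos(α−β) + 2d(sin β − sin α) = 131.057035; p = √p² = 11.448014; φ = atan2(cos α − cos β, d − sin α + sin β) = -0.007356 rad; t = (α − φ) mod 2π = 5.077127 rad, q = (φ − β) mod 2π = 5.153993 rad → L = 6.15·(5.077127 + 11.448014 + 5.153993) = 6.15·21.679135 = 133.326677 m
LSR: p² = d² − 2 + 2cos(α−β) + 2d(sin α + sin β) = 88.277299; p = √p² = 9.395600; φ = atan2(−cos α − cos β, d + sin α + sin β) − atan2(−2, p) = 0.128045 rad; t = (φ − α) mod 2π = 1.341459 rad, q = (φ − β) mod 2π = 5.289394 rad → L = 6.15·(1.341459 + 9.395600 + 5.289394) = 6.15·16.026453 = 98.562687 m
RSL: p² = d² − 2 + 2cos(α−β) − 2d(sin α + sin β) = 89.657942; p = √p² = 9.468788; φ = atan2(cos α + cos β, d − sin α − sin β) − atan2(2, p) = -0.127076 rad; t = (α − φ) mod 2π = 5.196847 rad, q = (β − φ) mod 2π = 1.248913 rad → L = 6.15·(5.196847 + 9.468788 + 1.248913) = 6.15·15.914548 = 97.874467 m
RLR: c = (6 − d² + 2cos(α−β) + 2d(sin α − sin β))/8 = -15.382129, |c| > 1 → infeasible
LRL: c = (6 − d² + 2cos(α−β) − 2d(sin α − sin β))/8 = -6.551919, |c| > 1 → infeasible
Shortest: LSL with L = 62.164088 m ≈ 62.1641 m
Convert LSL to answer units (arcs ×180/π): t = 1.224248·180/π = 70.1442°, p = ρ·p = 6.15·7.772731 = 47.8023 m, q = 1.111003·180/π = 63.6558°, L = 62.1641 m.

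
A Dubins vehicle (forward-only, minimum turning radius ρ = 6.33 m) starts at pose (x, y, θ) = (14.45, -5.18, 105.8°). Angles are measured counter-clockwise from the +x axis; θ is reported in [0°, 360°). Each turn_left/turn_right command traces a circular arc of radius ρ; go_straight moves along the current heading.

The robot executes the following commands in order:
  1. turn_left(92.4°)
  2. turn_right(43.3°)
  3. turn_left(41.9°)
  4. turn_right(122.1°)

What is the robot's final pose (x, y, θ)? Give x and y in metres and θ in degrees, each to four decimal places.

(-10.7302, 7.4486, 74.7000°)

set_pose: (x, y, θ) = (14.4500, -5.1800, 105.8000°), ρ = 6.33
turn_left(92.4°): centre at ρ to the left, rotate +92.4° → (6.3821, -0.8902, 198.2000°)
turn_right(43.3°): centre at ρ to the right, rotate −43.3° → (1.7198, -0.6091, 154.9000°)
turn_left(41.9°): centre at ρ to the left, rotate +41.9° → (-2.7949, -0.2816, 196.8000°)
turn_right(122.1°): centre at ρ to the right, rotate −122.1° → (-10.7302, 7.4486, 74.7000°)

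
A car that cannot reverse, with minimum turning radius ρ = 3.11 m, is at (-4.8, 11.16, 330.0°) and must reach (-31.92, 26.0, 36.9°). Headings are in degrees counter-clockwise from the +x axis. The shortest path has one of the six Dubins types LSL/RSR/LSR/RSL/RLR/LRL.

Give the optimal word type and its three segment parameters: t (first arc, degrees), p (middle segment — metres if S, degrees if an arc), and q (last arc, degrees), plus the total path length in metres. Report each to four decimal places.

Let ψ = atan2(Δy, Δx) = atan2(14.84, -27.12) = 151.3126° be the start→goal bearing.
Normalize: d = |goal − start| / ρ = 30.914721/3.11 = 9.940425, α = (θ_start − ψ) mod 360° = 178.6874° = 3.118683 rad, β = (θ_goal − ψ) mod 360° = 245.5874° = 4.286308 rad.
Common terms: sin α = 0.022908, cos α = -0.999738, sin β = -0.910593, cos β = -0.413305, cos(α−β) = 0.392337, d² = 98.812047. Work in radians in the unit-radius frame; every candidate has L = ρ·(t + p + q).
LSL: p² = 2 + d² − 2cos(α−β) + 2d(sin α − sin β) = 118.586151; p = √p² = 10.889727; φ = atan2(cos β − cos α, d + sin α − sin β) = 0.053878 rad; t = (φ − α) mod 2π = 3.218380 rad, q = (β − φ) mod 2π = 4.232430 rad → L = 3.11·(3.218380 + 10.889727 + 4.232430) = 3.11·18.340537 = 57.039071 m
RSR: p² = 2 + d² − 2cos(α−β) + 2d(sin β − sin α) = 81.468595; p = √p² = 9.025995; φ = atan2(cos α − cos β, d − sin α + sin β) = -0.065017 rad; t = (α − φ) mod 2π = 3.183700 rad, q = (φ − β) mod 2π = 1.931860 rad → L = 3.11·(3.183700 + 9.025995 + 1.931860) = 3.11·14.141556 = 43.980238 m
LSR: p² = d² − 2 + 2cos(α−β) + 2d(sin α + sin β) = 79.948790; p = √p² = 8.941409; φ = atan2(−cos α − cos β, d + sin α + sin β) − atan2(−2, p) = 0.374897 rad; t = (φ − α) mod 2π = 3.539399 rad, q = (φ − β) mod 2π = 2.371774 rad → L = 3.11·(3.539399 + 8.941409 + 2.371774) = 3.11·14.852582 = 46.191529 m
RSL: p² = d² − 2 + 2cos(α−β) − 2d(sin α + sin β) = 115.244653; p = √p² = 10.735206; φ = atan2(cos α + cos β, d − sin α − sin β) − atan2(2, p) = -0.313956 rad; t = (α − φ) mod 2π = 3.432639 rad, q = (β − φ) mod 2π = 4.600264 rad → L = 3.11·(3.432639 + 10.735206 + 4.600264) = 3.11·18.768109 = 58.368818 m
RLR: c = (6 − d² + 2cos(α−β) + 2d(sin α − sin β))/8 = -9.183574, |c| > 1 → infeasible
LRL: c = (6 − d² + 2cos(α−β) − 2d(sin α − sin β))/8 = -13.823269, |c| > 1 → infeasible
Shortest: RSR with L = 43.980238 m ≈ 43.9802 m
Convert RSR to answer units (arcs ×180/π): t = 3.183700·180/π = 182.4126°, p = ρ·p = 3.11·9.025995 = 28.0708 m, q = 1.931860·180/π = 110.6874°, L = 43.9802 m.

RSR: t = 182.4126°, p = 28.0708 m, q = 110.6874°, L = 43.9802 m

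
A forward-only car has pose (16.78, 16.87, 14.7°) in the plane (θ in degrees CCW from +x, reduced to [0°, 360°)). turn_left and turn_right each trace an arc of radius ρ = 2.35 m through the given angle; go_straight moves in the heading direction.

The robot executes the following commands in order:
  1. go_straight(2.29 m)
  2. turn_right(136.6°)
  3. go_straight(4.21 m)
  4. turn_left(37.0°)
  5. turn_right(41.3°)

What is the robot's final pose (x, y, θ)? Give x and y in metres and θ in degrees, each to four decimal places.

set_pose: (x, y, θ) = (16.7800, 16.8700, 14.7000°), ρ = 2.35
go_straight(2.29): x += 2.29·cos θ, y += 2.29·sin θ → (18.9950, 17.4511, 14.7000°)
turn_right(136.6°): centre at ρ to the right, rotate −136.6° → (21.5865, 13.9362, -121.9000° ≡ 238.1000°)
go_straight(4.21): x += 4.21·cos θ, y += 4.21·sin θ → (19.3617, 10.3620, 238.1000°)
turn_left(37.0°): centre at ρ to the left, rotate +37.0° → (19.0161, 8.9113, 275.1000°)
turn_right(41.3°): centre at ρ to the right, rotate −41.3° → (18.5718, 7.3145, 233.8000°)

(18.5718, 7.3145, 233.8000°)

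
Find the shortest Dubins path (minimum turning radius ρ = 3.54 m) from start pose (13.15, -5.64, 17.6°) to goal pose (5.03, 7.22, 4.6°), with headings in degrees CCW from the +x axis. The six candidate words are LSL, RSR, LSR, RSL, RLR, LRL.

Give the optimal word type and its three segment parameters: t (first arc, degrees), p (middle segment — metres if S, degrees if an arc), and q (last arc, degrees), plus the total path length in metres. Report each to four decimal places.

LSR: t = 172.7940°, p = 5.5799 m, q = 185.7940°, L = 27.7352 m

Let ψ = atan2(Δy, Δx) = atan2(12.86, -8.12) = 122.2689° be the start→goal bearing.
Normalize: d = |goal − start| / ρ = 15.209010/3.54 = 4.296331, α = (θ_start − ψ) mod 360° = 255.3311° = 4.456368 rad, β = (θ_goal − ψ) mod 360° = 242.3311° = 4.229475 rad.
Common terms: sin α = -0.967405, cos α = -0.253234, sin β = -0.885645, cos β = -0.464362, cos(α−β) = 0.974370, d² = 18.458457. Work in radians in the unit-radius frame; every candidate has L = ρ·(t + p + q).
LSL: p² = 2 + d² − 2cos(α−β) + 2d(sin α − sin β) = 17.807184; p = √p² = 4.219856; φ = atan2(cos β − cos α, d + sin α − sin β) = -0.050053 rad; t = (φ − α) mod 2π = 1.776765 rad, q = (β − φ) mod 2π = 4.279528 rad → L = 3.54·(1.776765 + 4.219856 + 4.279528) = 3.54·10.276148 = 36.377565 m
RSR: p² = 2 + d² − 2cos(α−β) + 2d(sin β − sin α) = 19.212250; p = √p² = 4.383178; φ = atan2(cos α − cos β, d − sin α + sin β) = 0.048187 rad; t = (α − φ) mod 2π = 4.408181 rad, q = (φ − β) mod 2π = 2.101897 rad → L = 3.54·(4.408181 + 4.383178 + 2.101897) = 3.54·10.893256 = 38.562127 m
LSR: p² = d² − 2 + 2cos(α−β) + 2d(sin α + sin β) = 2.484560; p = √p² = 1.576249; φ = atan2(−cos α − cos β, d + sin α + sin β) − atan2(−2, p) = 1.189007 rad; t = (φ − α) mod 2π = 3.015825 rad, q = (φ − β) mod 2π = 3.242718 rad → L = 3.54·(3.015825 + 1.576249 + 3.242718) = 3.54·7.834791 = 27.735161 m
RSL: p² = d² − 2 + 2cos(α−β) − 2d(sin α + sin β) = 34.329834; p = √p² = 5.859167; φ = atan2(cos α + cos β, d − sin α − sin β) − atan2(2, p) = -0.445113 rad; t = (α − φ) mod 2π = 4.901480 rad, q = (β − φ) mod 2π = 4.674587 rad → L = 3.54·(4.901480 + 5.859167 + 4.674587) = 3.54·15.435234 = 54.640730 m
RLR: c = (6 − d² + 2cos(α−β) + 2d(sin α − sin β))/8 = -1.401531, |c| > 1 → infeasible
LRL: c = (6 − d² + 2cos(α−β) − 2d(sin α − sin β))/8 = -1.225898, |c| > 1 → infeasible
Shortest: LSR with L = 27.735161 m ≈ 27.7352 m
Convert LSR to answer units (arcs ×180/π): t = 3.015825·180/π = 172.7940°, p = ρ·p = 3.54·1.576249 = 5.5799 m, q = 3.242718·180/π = 185.7940°, L = 27.7352 m.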